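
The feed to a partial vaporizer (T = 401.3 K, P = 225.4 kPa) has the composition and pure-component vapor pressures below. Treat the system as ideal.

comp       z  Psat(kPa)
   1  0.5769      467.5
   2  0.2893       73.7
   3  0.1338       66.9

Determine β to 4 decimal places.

β = 0.4511

Raoult's law: Kᵢ = Pᵢˢᵃᵗ/P = Pᵢˢᵃᵗ/225.4.
  K_1 = 467.5/225.4 = 2.074091, K_2 = 73.7/225.4 = 0.326974, K_3 = 66.9/225.4 = 0.296806
Iterate (Newton) starting at β = 0.5:
  β = 0.5000: g = -0.03543, g' = -0.7368 → β = 0.4519
  β = 0.4519: g = -0.00057, g' = -0.7144 → β = 0.4511
Converged at β = 0.4511.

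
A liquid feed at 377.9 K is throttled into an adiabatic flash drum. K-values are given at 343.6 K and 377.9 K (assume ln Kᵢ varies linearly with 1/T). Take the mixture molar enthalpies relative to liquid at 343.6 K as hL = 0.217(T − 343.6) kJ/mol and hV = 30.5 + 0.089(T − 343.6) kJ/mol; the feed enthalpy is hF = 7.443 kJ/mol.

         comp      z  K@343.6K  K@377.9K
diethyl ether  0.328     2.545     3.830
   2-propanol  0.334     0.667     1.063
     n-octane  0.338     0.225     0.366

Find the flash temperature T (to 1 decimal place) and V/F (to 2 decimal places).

Adiabatic flash: solve Rachford–Rice at each trial T, then check hF = ψ·hV(T) + (1−ψ)·hL(T).
  T = 343.6 K: K = (2.545, 0.667, 0.225), RR gives ψ = 0.147, H_out = 4.498 kJ/mol
  T = 377.9 K: K = (3.830, 1.063, 0.366), RR gives ψ = 0.626, H_out = 23.782 kJ/mol
  T = 360.8 K: K = (3.154, 0.852, 0.291), RR gives ψ = 0.390, H_out = 14.769 kJ/mol
  T = 352.2 K: K = (2.841, 0.756, 0.256), RR gives ψ = 0.272, H_out = 9.865 kJ/mol
  T = 347.9 K: K = (2.691, 0.711, 0.240), RR gives ψ = 0.211, H_out = 7.255 kJ/mol
  T = 350.0 K: K = (2.763, 0.733, 0.248), RR gives ψ = 0.241, H_out = 8.546 kJ/mol
Linear interpolation between T = 347.9 (H_out = 7.255) and T = 350.0 (H_out = 8.546) on hF = 7.443 gives T ≈ 348.2 K, at which ψ = 0.22.

T = 348.2 K, V/F = 0.22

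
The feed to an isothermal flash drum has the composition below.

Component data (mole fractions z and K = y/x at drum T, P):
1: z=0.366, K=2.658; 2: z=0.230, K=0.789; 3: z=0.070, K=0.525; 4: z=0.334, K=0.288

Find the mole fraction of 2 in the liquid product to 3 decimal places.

Material balance + equilibrium reduce to Σ zᵢ(Kᵢ−1)/(1+β(Kᵢ−1)) = 0.
g(0) = ΣzᵢKᵢ − 1 = 0.287 and g(1) = 1 − Σzᵢ/Kᵢ = -0.722, so a root lies in (0, 1).
Newton–Raphson from β = 0.4:
  β = 0.400: g = -0.0617, g' = -0.731 → β = 0.316
Converged at β = 0.316.
Compositions from xᵢ = zᵢ/(1+β(Kᵢ−1)), yᵢ = Kᵢxᵢ:
  1: x = 0.240, y = 0.638
  2: x = 0.246, y = 0.194
  3: x = 0.082, y = 0.043
  4: x = 0.431, y = 0.124

x_2 = 0.246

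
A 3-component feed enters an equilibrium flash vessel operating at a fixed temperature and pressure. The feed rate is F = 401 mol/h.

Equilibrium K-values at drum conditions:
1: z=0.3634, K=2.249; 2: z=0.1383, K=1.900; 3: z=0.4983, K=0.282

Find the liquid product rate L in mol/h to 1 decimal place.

L = 294.9 mol/h

Material balance + equilibrium reduce to Σ zᵢ(Kᵢ−1)/(1+β(Kᵢ−1)) = 0.
g(0) = ΣzᵢKᵢ − 1 = 0.2206 and g(1) = 1 − Σzᵢ/Kᵢ = -1.0014, so a root lies in (0, 1).
Newton iteration, β⁰ = 0.5:
  β = 0.5000: g = -0.19292, g' = -0.8933 → β = 0.2840
  β = 0.2840: g = -0.01528, g' = -0.7853 → β = 0.2646
Converged at β = 0.2646.
Then V = β·F = 0.2646·401 = 106.1 mol/h and L = F − V = 294.9 mol/h.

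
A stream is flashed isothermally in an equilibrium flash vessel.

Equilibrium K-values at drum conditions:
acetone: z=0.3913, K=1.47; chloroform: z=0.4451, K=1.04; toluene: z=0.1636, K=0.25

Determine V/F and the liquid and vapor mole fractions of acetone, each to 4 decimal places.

Material balance + equilibrium reduce to Σ zᵢ(Kᵢ−1)/(1+V/F(Kᵢ−1)) = 0.
Feasibility: ΣzᵢKᵢ = 1.0790, Σzᵢ/Kᵢ = 1.3486 — both > 1, two phases present.
Newton iteration, V/F⁰ = 0.43:
  V/F = 0.4300: g = -0.01061, g' = -0.2610 → V/F = 0.3893
  V/F = 0.3893: g = -0.00031, g' = -0.2460 → V/F = 0.3881
Converged at V/F = 0.3881.
Compositions from xᵢ = zᵢ/(1+V/F(Kᵢ−1)), yᵢ = Kᵢxᵢ:
  acetone: x = 0.3309, y = 0.4865
  chloroform: x = 0.4383, y = 0.4558
  toluene: x = 0.2308, y = 0.0577

V/F = 0.3881, x_acetone = 0.3309, y_acetone = 0.4865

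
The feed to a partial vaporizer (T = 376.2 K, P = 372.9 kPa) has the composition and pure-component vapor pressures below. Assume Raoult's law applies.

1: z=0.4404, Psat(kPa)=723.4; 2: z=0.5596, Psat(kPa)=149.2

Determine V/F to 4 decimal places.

Raoult's law: Kᵢ = Pᵢˢᵃᵗ/P = Pᵢˢᵃᵗ/372.9.
  K_1 = 723.4/372.9 = 1.939930, K_2 = 149.2/372.9 = 0.400107
Rachford–Rice: g(V/F) = Σ zᵢ(Kᵢ−1)/(1+V/F(Kᵢ−1)) = 0.
Feasibility: ΣzᵢKᵢ = 1.0782, Σzᵢ/Kᵢ = 1.6256 — both > 1, two phases present.
Binary case is linear: z₁(K₁−1)(1+V/F(K₂−1)) + z₂(K₂−1)(1+V/F(K₁−1)) = 0
⇒ V/F = [z₁(K₁−1)+z₂(K₂−1)] / [−(K₁−1)(K₂−1)] = 0.07825/0.56386 = 0.1388

V/F = 0.1388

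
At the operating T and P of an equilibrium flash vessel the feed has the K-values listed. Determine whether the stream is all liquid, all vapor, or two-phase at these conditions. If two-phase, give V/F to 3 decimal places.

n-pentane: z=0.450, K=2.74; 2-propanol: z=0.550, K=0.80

all vapor

ΣzᵢKᵢ = 1.673; Σzᵢ/Kᵢ = 0.852.
Since Σzᵢ/Kᵢ < 1 the mixture is above its dew point — single vapor phase.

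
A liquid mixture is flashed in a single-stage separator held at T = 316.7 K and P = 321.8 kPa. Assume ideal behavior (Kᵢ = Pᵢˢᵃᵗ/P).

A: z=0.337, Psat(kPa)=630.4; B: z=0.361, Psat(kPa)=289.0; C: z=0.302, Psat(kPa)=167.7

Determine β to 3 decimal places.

β = 0.461

Raoult's law: Kᵢ = Pᵢˢᵃᵗ/P = Pᵢˢᵃᵗ/321.8.
  K_A = 630.4/321.8 = 1.95898, K_B = 289.0/321.8 = 0.89807, K_C = 167.7/321.8 = 0.52113
Let β = V/F and solve Σ zᵢ(Kᵢ−1)/(1+β(Kᵢ−1)) = 0.
g(0) = ΣzᵢKᵢ − 1 = 0.142 and g(1) = 1 − Σzᵢ/Kᵢ = -0.154, so a root lies in (0, 1).
Newton iteration, β⁰ = 0.31:
  β = 0.310: g = 0.0413, g' = -0.284 → β = 0.456
  β = 0.456: g = 0.0014, g' = -0.268 → β = 0.461
Converged at β = 0.461.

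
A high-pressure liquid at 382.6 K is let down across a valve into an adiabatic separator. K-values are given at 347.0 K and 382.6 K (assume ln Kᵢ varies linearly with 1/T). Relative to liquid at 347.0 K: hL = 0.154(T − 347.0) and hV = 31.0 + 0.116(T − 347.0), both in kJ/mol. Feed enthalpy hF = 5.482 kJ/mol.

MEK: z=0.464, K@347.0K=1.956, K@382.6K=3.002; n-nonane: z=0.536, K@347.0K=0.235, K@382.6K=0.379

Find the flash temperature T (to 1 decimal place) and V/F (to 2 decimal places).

T = 353.2 K, V/F = 0.15

Adiabatic flash: solve Rachford–Rice at each trial T, then check hF = ψ·hV(T) + (1−ψ)·hL(T).
  T = 347.0 K: K = (1.956, 0.235), RR gives ψ = 0.046, H_out = 1.422 kJ/mol
  T = 382.6 K: K = (3.002, 0.379), RR gives ψ = 0.479, H_out = 19.697 kJ/mol
  T = 364.8 K: K = (2.449, 0.302), RR gives ψ = 0.295, H_out = 11.678 kJ/mol
  T = 355.9 K: K = (2.195, 0.267), RR gives ψ = 0.185, H_out = 7.029 kJ/mol
  T = 351.4 K: K = (2.072, 0.251), RR gives ψ = 0.119, H_out = 4.353 kJ/mol
  T = 353.6 K: K = (2.132, 0.259), RR gives ψ = 0.152, H_out = 5.696 kJ/mol
Linear interpolation between T = 351.4 (H_out = 4.353) and T = 353.6 (H_out = 5.696) on hF = 5.482 gives T ≈ 353.2 K, at which ψ = 0.15.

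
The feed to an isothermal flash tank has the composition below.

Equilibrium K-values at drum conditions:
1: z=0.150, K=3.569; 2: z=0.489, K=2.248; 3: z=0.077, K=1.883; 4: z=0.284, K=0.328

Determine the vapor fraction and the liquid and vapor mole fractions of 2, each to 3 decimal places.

ψ = 0.861, x_2 = 0.236, y_2 = 0.530

Let ψ = V/F and solve Σ zᵢ(Kᵢ−1)/(1+ψ(Kᵢ−1)) = 0.
Feasibility: ΣzᵢKᵢ = 1.873, Σzᵢ/Kᵢ = 1.166 — both > 1, two phases present.
Newton–Raphson from ψ = 0.5:
  ψ = 0.500: g = 0.3042, g' = -0.798 → ψ = 0.881
  ψ = 0.881: g = -0.0209, g' = -1.056 → ψ = 0.861
Converged at ψ = 0.861.
Compositions from xᵢ = zᵢ/(1+ψ(Kᵢ−1)), yᵢ = Kᵢxᵢ:
  1: x = 0.047, y = 0.167
  2: x = 0.236, y = 0.530
  3: x = 0.044, y = 0.082
  4: x = 0.674, y = 0.221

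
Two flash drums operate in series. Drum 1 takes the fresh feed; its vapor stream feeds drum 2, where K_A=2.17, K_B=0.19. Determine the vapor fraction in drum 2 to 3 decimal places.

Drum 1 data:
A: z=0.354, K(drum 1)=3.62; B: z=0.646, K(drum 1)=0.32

V/F (drum 2) = 0.704

Drum 1:
Rachford–Rice: g(ψ₁) = Σ zᵢ(Kᵢ−1)/(1+ψ₁(Kᵢ−1)) = 0.
Check two-phase: ΣzᵢKᵢ = 1.488 > 1 and Σzᵢ/Kᵢ = 2.117 > 1, so g(0) = 0.488 > 0 and g(1) = -1.117 < 0.
Newton–Raphson from ψ₁ = 0.31:
  ψ₁ = 0.310: g = -0.0448, g' = -1.220 → ψ₁ = 0.273
  ψ₁ = 0.273: g = 0.0010, g' = -1.276 → ψ₁ = 0.274
Converged at ψ₁ = 0.274.
Drum-1 compositions:
  A: x = 0.206, y = 0.746
  B: x = 0.794, y = 0.254
Drum-2 feed = drum-1 vapor: z₂ = (0.7459, 0.2541).
Drum 2:
Let ψ₂ = V/F and solve Σ zᵢ(Kᵢ−1)/(1+ψ₂(Kᵢ−1)) = 0.
g(0) = ΣzᵢKᵢ − 1 = 0.667 and g(1) = 1 − Σzᵢ/Kᵢ = -0.681, so a root lies in (0, 1).
Binary case is linear: z₁(K₁−1)(1+ψ₂(K₂−1)) + z₂(K₂−1)(1+ψ₂(K₁−1)) = 0
⇒ ψ₂ = [z₁(K₁−1)+z₂(K₂−1)] / [−(K₁−1)(K₂−1)] = 0.6670/0.9477 = 0.704
  A: x = 0.409, y = 0.888
  B: x = 0.591, y = 0.112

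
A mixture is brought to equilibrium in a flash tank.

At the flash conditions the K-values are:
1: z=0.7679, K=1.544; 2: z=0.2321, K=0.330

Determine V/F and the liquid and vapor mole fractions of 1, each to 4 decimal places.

Iterate (Newton) starting at V/F = 0.5:
  V/F = 0.5000: g = 0.09456, g' = -0.3761 → V/F = 0.7515
  V/F = 0.7515: g = -0.01667, g' = -0.5371 → V/F = 0.7204
  V/F = 0.7204: g = -0.00048, g' = -0.5066 → V/F = 0.7195
Converged at V/F = 0.7195.
Compositions from xᵢ = zᵢ/(1+V/F(Kᵢ−1)), yᵢ = Kᵢxᵢ:
  1: x = 0.5519, y = 0.8521
  2: x = 0.4481, y = 0.1479

V/F = 0.7195, x_1 = 0.5519, y_1 = 0.8521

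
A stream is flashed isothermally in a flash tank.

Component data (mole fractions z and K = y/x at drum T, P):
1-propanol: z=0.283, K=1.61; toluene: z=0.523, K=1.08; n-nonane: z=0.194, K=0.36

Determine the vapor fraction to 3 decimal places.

ψ = 0.456

Rachford–Rice: g(ψ) = Σ zᵢ(Kᵢ−1)/(1+ψ(Kᵢ−1)) = 0.
Check two-phase: ΣzᵢKᵢ = 1.090 > 1 and Σzᵢ/Kᵢ = 1.199 > 1, so g(0) = 0.090 > 0 and g(1) = -0.199 < 0.
Iterate (Newton) starting at ψ = 0.5:
  ψ = 0.500: g = -0.0101, g' = -0.237 → ψ = 0.457
  ψ = 0.457: g = -0.0002, g' = -0.226 → ψ = 0.456
Converged at ψ = 0.456.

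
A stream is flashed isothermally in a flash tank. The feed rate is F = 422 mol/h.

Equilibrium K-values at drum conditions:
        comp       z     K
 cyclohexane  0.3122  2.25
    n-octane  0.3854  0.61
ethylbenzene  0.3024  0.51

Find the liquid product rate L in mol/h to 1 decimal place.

L = 350.9 mol/h

Rachford–Rice: g(V/F) = Σ zᵢ(Kᵢ−1)/(1+V/F(Kᵢ−1)) = 0.
Check two-phase: ΣzᵢKᵢ = 1.0918 > 1 and Σzᵢ/Kᵢ = 1.3635 > 1, so g(0) = 0.0918 > 0 and g(1) = -0.3635 < 0.
Iterate (Newton) starting at V/F = 0.5:
  V/F = 0.5000: g = -0.14282, g' = -0.4026 → V/F = 0.1452
  V/F = 0.1452: g = 0.01143, g' = -0.4995 → V/F = 0.1681
  V/F = 0.1681: g = 0.00015, g' = -0.4865 → V/F = 0.1684
Converged at V/F = 0.1684.
Then V = V/F·F = 0.1684·422 = 71.1 mol/h and L = F − V = 350.9 mol/h.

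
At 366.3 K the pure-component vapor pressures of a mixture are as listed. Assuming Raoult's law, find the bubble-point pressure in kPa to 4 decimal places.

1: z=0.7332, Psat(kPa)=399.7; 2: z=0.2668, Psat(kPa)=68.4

At the bubble point ψ → 0, so ΣzᵢKᵢ = 1 with Kᵢ = Pᵢˢᵃᵗ/P ⇒ P = ΣzᵢPᵢˢᵃᵗ.
P = 0.7332·399.7 + 0.2668·68.4 = 311.3092 kPa

Pbub = 311.3092 kPa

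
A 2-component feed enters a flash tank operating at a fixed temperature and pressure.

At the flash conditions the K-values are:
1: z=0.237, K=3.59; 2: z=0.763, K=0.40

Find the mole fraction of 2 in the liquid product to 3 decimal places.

Let ψ = V/F and solve Σ zᵢ(Kᵢ−1)/(1+ψ(Kᵢ−1)) = 0.
Feasibility: ΣzᵢKᵢ = 1.156, Σzᵢ/Kᵢ = 1.974 — both > 1, two phases present.
Binary case is linear: z₁(K₁−1)(1+ψ(K₂−1)) + z₂(K₂−1)(1+ψ(K₁−1)) = 0
⇒ ψ = [z₁(K₁−1)+z₂(K₂−1)] / [−(K₁−1)(K₂−1)] = 0.1560/1.5540 = 0.100
Compositions from xᵢ = zᵢ/(1+ψ(Kᵢ−1)), yᵢ = Kᵢxᵢ:
  1: x = 0.188, y = 0.675
  2: x = 0.812, y = 0.325

x_2 = 0.812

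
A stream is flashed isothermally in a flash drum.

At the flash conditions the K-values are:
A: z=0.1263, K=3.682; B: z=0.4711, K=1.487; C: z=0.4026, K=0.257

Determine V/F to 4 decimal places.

V/F = 0.3040

Newton iteration, V/F⁰ = 0.42:
  V/F = 0.4200: g = -0.08506, g' = -0.7475 → V/F = 0.3062
  V/F = 0.3062: g = -0.00159, g' = -0.7310 → V/F = 0.3040
Converged at V/F = 0.3040.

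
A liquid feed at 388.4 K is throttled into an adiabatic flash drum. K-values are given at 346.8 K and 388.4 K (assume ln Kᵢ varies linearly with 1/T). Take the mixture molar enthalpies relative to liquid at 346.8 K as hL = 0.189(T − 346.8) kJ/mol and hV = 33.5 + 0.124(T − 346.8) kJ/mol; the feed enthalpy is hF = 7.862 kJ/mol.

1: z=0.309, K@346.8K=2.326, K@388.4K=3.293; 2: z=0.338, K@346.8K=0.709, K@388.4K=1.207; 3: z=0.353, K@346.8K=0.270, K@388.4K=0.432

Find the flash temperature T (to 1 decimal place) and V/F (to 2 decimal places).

Adiabatic flash: solve Rachford–Rice at each trial T, then check hF = ψ·hV(T) + (1−ψ)·hL(T).
  T = 346.8 K: K = (2.326, 0.709, 0.270), RR gives ψ = 0.074, H_out = 2.488 kJ/mol
  T = 388.4 K: K = (3.293, 1.207, 0.432), RR gives ψ = 0.700, H_out = 29.433 kJ/mol
  T = 367.6 K: K = (2.795, 0.939, 0.346), RR gives ψ = 0.382, H_out = 16.226 kJ/mol
  T = 357.2 K: K = (2.557, 0.819, 0.307), RR gives ψ = 0.229, H_out = 9.482 kJ/mol
  T = 352.0 K: K = (2.440, 0.763, 0.288), RR gives ψ = 0.152, H_out = 6.033 kJ/mol
  T = 354.6 K: K = (2.498, 0.791, 0.297), RR gives ψ = 0.191, H_out = 7.767 kJ/mol
  T = 355.9 K: K = (2.527, 0.805, 0.302), RR gives ψ = 0.210, H_out = 8.627 kJ/mol
Linear interpolation between T = 354.6 (H_out = 7.767) and T = 355.9 (H_out = 8.627) on hF = 7.862 gives T ≈ 354.7 K, at which ψ = 0.19.

T = 354.7 K, V/F = 0.19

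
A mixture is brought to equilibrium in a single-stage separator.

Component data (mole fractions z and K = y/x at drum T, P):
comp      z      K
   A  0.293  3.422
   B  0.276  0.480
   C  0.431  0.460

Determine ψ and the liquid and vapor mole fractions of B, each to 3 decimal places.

ψ = 0.259, x_B = 0.319, y_B = 0.153

Let ψ = V/F and solve Σ zᵢ(Kᵢ−1)/(1+ψ(Kᵢ−1)) = 0.
g(0) = ΣzᵢKᵢ − 1 = 0.333 and g(1) = 1 − Σzᵢ/Kᵢ = -0.598, so a root lies in (0, 1).
Newton–Raphson from ψ = 0.36:
  ψ = 0.360: g = -0.0864, g' = -0.797 → ψ = 0.252
  ψ = 0.252: g = 0.0065, g' = -0.931 → ψ = 0.259
Converged at ψ = 0.259.
Compositions from xᵢ = zᵢ/(1+ψ(Kᵢ−1)), yᵢ = Kᵢxᵢ:
  A: x = 0.180, y = 0.616
  B: x = 0.319, y = 0.153
  C: x = 0.501, y = 0.230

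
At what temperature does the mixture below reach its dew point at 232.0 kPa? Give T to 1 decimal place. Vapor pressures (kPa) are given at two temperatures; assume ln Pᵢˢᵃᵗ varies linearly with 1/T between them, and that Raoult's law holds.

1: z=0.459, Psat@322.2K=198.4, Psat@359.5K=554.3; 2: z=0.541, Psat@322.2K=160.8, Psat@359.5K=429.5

Dew-point temperature: Σzᵢ·P/Pᵢˢᵃᵗ(T) = 1. Interpolate ln Pᵢˢᵃᵗ = aᵢ + bᵢ/T.
  T = 322.2 K: ΣzᵢP/Pᵢˢᵃᵗ = 1.3173
  T = 359.5 K: ΣzᵢP/Pᵢˢᵃᵗ = 0.4843
  T = 340.9 K: ΣzᵢP/Pᵢˢᵃᵗ = 0.7761
  T = 331.5 K: ΣzᵢP/Pᵢˢᵃᵗ = 1.0050
  T = 336.2 K: ΣzᵢP/Pᵢˢᵃᵗ = 0.8816
  T = 333.9 K: ΣzᵢP/Pᵢˢᵃᵗ = 0.9395
Interpolating between 331.5 K and 333.9 K gives T ≈ 331.7 K.

T = 331.7 K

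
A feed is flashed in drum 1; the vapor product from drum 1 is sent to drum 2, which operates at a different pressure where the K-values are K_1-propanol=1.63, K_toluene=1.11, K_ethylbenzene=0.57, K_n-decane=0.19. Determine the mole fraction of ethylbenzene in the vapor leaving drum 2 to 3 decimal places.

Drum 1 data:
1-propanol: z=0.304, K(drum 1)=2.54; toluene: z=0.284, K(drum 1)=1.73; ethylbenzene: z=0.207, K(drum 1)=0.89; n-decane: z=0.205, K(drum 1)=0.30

y_ethylbenzene (drum 2) = 0.126

Drum 1:
Iterate (Newton) starting at ψ₁ = 0.5:
  ψ₁ = 0.500: g = 0.1715, g' = -0.552 → ψ₁ = 0.811
  ψ₁ = 0.811: g = -0.0184, g' = -0.742 → ψ₁ = 0.786
  ψ₁ = 0.786: g = -0.0004, g' = -0.708 → ψ₁ = 0.785
Converged at ψ₁ = 0.785.
Drum-1 compositions:
  1-propanol: x = 0.138, y = 0.349
  toluene: x = 0.181, y = 0.312
  ethylbenzene: x = 0.227, y = 0.202
  n-decane: x = 0.455, y = 0.137
Drum-2 feed = drum-1 vapor: z₂ = (0.3495, 0.3123, 0.2017, 0.1366).
Drum 2:
Material balance + equilibrium reduce to Σ zᵢ(Kᵢ−1)/(1+ψ₂(Kᵢ−1)) = 0.
Check two-phase: ΣzᵢKᵢ = 1.057 > 1 and Σzᵢ/Kᵢ = 1.568 > 1, so g(0) = 0.057 > 0 and g(1) = -0.568 < 0.
Iterate (Newton) starting at ψ₂ = 0.7:
  ψ₂ = 0.700: g = -0.1949, g' = -0.624 → ψ₂ = 0.388
  ψ₂ = 0.388: g = -0.0555, g' = -0.337 → ψ₂ = 0.223
  ψ₂ = 0.223: g = -0.0044, g' = -0.289 → ψ₂ = 0.208
Converged at ψ₂ = 0.208.
  1-propanol: x = 0.309, y = 0.504
  toluene: x = 0.305, y = 0.339
  ethylbenzene: x = 0.221, y = 0.126
  n-decane: x = 0.164, y = 0.031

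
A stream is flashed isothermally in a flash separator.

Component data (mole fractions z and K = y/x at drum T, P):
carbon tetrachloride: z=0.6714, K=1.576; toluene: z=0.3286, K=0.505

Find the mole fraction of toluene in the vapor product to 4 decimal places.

Let β = V/F and solve Σ zᵢ(Kᵢ−1)/(1+β(Kᵢ−1)) = 0.
Feasibility: ΣzᵢKᵢ = 1.2241, Σzᵢ/Kᵢ = 1.0767 — both > 1, two phases present.
Binary case is linear: z₁(K₁−1)(1+β(K₂−1)) + z₂(K₂−1)(1+β(K₁−1)) = 0
⇒ β = [z₁(K₁−1)+z₂(K₂−1)] / [−(K₁−1)(K₂−1)] = 0.22407/0.28512 = 0.7859
Compositions from xᵢ = zᵢ/(1+β(Kᵢ−1)), yᵢ = Kᵢxᵢ:
  carbon tetrachloride: x = 0.4622, y = 0.7284
  toluene: x = 0.5378, y = 0.2716

y_toluene = 0.2716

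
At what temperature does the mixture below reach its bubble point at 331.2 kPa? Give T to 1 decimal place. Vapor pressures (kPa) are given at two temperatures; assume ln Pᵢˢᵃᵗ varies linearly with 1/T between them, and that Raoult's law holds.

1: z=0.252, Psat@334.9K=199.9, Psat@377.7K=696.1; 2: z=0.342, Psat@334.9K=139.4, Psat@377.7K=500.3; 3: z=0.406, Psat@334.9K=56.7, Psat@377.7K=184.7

Bubble-point temperature: ΣzᵢPᵢˢᵃᵗ(T) = P. Interpolate ln Pᵢˢᵃᵗ = aᵢ + bᵢ/T.
  T = 334.9 K: ΣzᵢPᵢˢᵃᵗ = 121.07 kPa
  T = 377.7 K: ΣzᵢPᵢˢᵃᵗ = 421.51 kPa
  T = 356.3 K: ΣzᵢPᵢˢᵃᵗ = 234.49 kPa
  T = 367.0 K: ΣzᵢPᵢˢᵃᵗ = 317.08 kPa
  T = 372.4 K: ΣzᵢPᵢˢᵃᵗ = 366.82 kPa
  T = 369.7 K: ΣzᵢPᵢˢᵃᵗ = 341.22 kPa
Interpolating between 367.0 K and 369.7 K gives T ≈ 368.6 K.

T = 368.6 K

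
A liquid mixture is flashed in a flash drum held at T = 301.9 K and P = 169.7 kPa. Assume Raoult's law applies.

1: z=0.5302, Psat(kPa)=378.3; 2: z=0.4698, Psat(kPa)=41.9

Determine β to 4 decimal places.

Raoult's law: Kᵢ = Pᵢˢᵃᵗ/P = Pᵢˢᵃᵗ/169.7.
  K_1 = 378.3/169.7 = 2.229228, K_2 = 41.9/169.7 = 0.246906
Material balance + equilibrium reduce to Σ zᵢ(Kᵢ−1)/(1+β(Kᵢ−1)) = 0.
Feasibility: ΣzᵢKᵢ = 1.2979, Σzᵢ/Kᵢ = 2.1406 — both > 1, two phases present.
Binary case is linear: z₁(K₁−1)(1+β(K₂−1)) + z₂(K₂−1)(1+β(K₁−1)) = 0
⇒ β = [z₁(K₁−1)+z₂(K₂−1)] / [−(K₁−1)(K₂−1)] = 0.29793/0.92572 = 0.3218

β = 0.3218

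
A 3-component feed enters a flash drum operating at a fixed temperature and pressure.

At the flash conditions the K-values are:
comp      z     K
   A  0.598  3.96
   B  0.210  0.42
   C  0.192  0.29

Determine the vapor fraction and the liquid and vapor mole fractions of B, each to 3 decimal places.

ψ = 0.786, x_B = 0.386, y_B = 0.162

Newton–Raphson from ψ = 0.43:
  ψ = 0.430: g = 0.4203, g' = -1.340 → ψ = 0.744
  ψ = 0.744: g = 0.0500, g' = -1.164 → ψ = 0.787
  ψ = 0.787: g = -0.0009, g' = -1.208 → ψ = 0.786
Converged at ψ = 0.786.
Compositions from xᵢ = zᵢ/(1+ψ(Kᵢ−1)), yᵢ = Kᵢxᵢ:
  A: x = 0.180, y = 0.712
  B: x = 0.386, y = 0.162
  C: x = 0.434, y = 0.126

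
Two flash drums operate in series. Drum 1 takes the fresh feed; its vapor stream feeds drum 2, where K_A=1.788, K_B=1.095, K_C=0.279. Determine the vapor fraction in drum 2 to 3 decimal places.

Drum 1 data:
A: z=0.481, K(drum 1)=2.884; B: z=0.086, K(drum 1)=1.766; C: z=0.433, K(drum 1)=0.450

V/F (drum 2) = 0.413

Drum 1:
Material balance + equilibrium reduce to Σ zᵢ(Kᵢ−1)/(1+ψ₁(Kᵢ−1)) = 0.
Check two-phase: ΣzᵢKᵢ = 1.734 > 1 and Σzᵢ/Kᵢ = 1.178 > 1, so g(0) = 0.734 > 0 and g(1) = -0.178 < 0.
Iterate (Newton) starting at ψ₁ = 0.39:
  ψ₁ = 0.390: g = 0.2699, g' = -0.810 → ψ₁ = 0.723
  ψ₁ = 0.723: g = 0.0304, g' = -0.688 → ψ₁ = 0.768
  ψ₁ = 0.768: g = -0.0002, g' = -0.698 → ψ₁ = 0.767
Converged at ψ₁ = 0.767.
Drum-1 compositions:
  A: x = 0.197, y = 0.567
  B: x = 0.054, y = 0.096
  C: x = 0.749, y = 0.337
Drum-2 feed = drum-1 vapor: z₂ = (0.5672, 0.0957, 0.3371).
Drum 2:
Let ψ₂ = V/F and solve Σ zᵢ(Kᵢ−1)/(1+ψ₂(Kᵢ−1)) = 0.
Feasibility: ΣzᵢKᵢ = 1.213, Σzᵢ/Kᵢ = 1.613 — both > 1, two phases present.
Iterate (Newton) starting at ψ₂ = 0.5:
  ψ₂ = 0.500: g = -0.0508, g' = -0.611 → ψ₂ = 0.417
  ψ₂ = 0.417: g = -0.0023, g' = -0.559 → ψ₂ = 0.413
Converged at ψ₂ = 0.413.
  A: x = 0.428, y = 0.765
  B: x = 0.092, y = 0.101
  C: x = 0.480, y = 0.134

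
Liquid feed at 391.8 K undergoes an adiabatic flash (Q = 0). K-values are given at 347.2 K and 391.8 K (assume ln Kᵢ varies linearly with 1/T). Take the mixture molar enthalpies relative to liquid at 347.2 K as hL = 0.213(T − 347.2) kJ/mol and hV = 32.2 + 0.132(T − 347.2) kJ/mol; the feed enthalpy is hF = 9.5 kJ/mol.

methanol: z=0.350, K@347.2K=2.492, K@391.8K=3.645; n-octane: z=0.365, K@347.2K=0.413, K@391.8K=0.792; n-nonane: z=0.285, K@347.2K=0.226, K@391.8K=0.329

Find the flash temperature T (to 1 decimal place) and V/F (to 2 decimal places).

Adiabatic flash: solve Rachford–Rice at each trial T, then check hF = ψ·hV(T) + (1−ψ)·hL(T).
  T = 347.2 K: K = (2.492, 0.413, 0.226), RR gives ψ = 0.087, H_out = 2.798 kJ/mol
  T = 391.8 K: K = (3.645, 0.792, 0.329), RR gives ψ = 0.534, H_out = 24.777 kJ/mol
  T = 369.5 K: K = (3.049, 0.583, 0.276), RR gives ψ = 0.307, H_out = 14.093 kJ/mol
  T = 358.4 K: K = (2.766, 0.494, 0.251), RR gives ψ = 0.200, H_out = 8.644 kJ/mol
  T = 363.9 K: K = (2.905, 0.537, 0.263), RR gives ψ = 0.253, H_out = 11.370 kJ/mol
  T = 361.1 K: K = (2.834, 0.515, 0.257), RR gives ψ = 0.226, H_out = 9.990 kJ/mol
  T = 359.8 K: K = (2.801, 0.505, 0.254), RR gives ψ = 0.214, H_out = 9.344 kJ/mol
Linear interpolation between T = 359.8 (H_out = 9.344) and T = 361.1 (H_out = 9.990) on hF = 9.5 gives T ≈ 360.1 K, at which ψ = 0.22.

T = 360.1 K, V/F = 0.22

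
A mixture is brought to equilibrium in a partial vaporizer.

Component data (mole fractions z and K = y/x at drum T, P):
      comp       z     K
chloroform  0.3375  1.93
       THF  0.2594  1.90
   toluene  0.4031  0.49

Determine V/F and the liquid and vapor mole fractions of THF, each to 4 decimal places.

Rachford–Rice: g(V/F) = Σ zᵢ(Kᵢ−1)/(1+V/F(Kᵢ−1)) = 0.
Check two-phase: ΣzᵢKᵢ = 1.3418 > 1 and Σzᵢ/Kᵢ = 1.1340 > 1, so g(0) = 0.3418 > 0 and g(1) = -0.1340 < 0.
Newton iteration, V/F⁰ = 0.5:
  V/F = 0.5000: g = 0.09931, g' = -0.4248 → V/F = 0.7338
  V/F = 0.7338: g = -0.00134, g' = -0.4471 → V/F = 0.7307
Converged at V/F = 0.7307.
Compositions from xᵢ = zᵢ/(1+V/F(Kᵢ−1)), yᵢ = Kᵢxᵢ:
  chloroform: x = 0.2009, y = 0.3878
  THF: x = 0.1565, y = 0.2973
  toluene: x = 0.6426, y = 0.3149

V/F = 0.7307, x_THF = 0.1565, y_THF = 0.2973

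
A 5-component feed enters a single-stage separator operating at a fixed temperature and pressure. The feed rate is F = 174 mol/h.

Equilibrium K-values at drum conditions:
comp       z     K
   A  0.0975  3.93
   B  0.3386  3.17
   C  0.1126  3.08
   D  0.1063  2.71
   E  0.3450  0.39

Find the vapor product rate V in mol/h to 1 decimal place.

V = 159.0 mol/h

Let β = V/F and solve Σ zᵢ(Kᵢ−1)/(1+β(Kᵢ−1)) = 0.
Check two-phase: ΣzᵢKᵢ = 2.2260 > 1 and Σzᵢ/Kᵢ = 1.0920 > 1, so g(0) = 1.2260 > 0 and g(1) = -0.0920 < 0.
Newton iteration, β⁰ = 0.5:
  β = 0.5000: g = 0.37829, g' = -0.9777 → β = 0.8869
  β = 0.8869: g = 0.02665, g' = -0.9697 → β = 0.9144
  β = 0.9144: g = -0.00044, g' = -1.0025 → β = 0.9140
Converged at β = 0.9140.
Then V = β·F = 0.9140·174 = 159.0 mol/h and L = F − V = 15.0 mol/h.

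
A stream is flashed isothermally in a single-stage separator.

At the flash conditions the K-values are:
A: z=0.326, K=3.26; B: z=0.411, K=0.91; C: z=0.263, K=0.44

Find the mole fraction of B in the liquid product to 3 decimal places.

x_B = 0.439

Material balance + equilibrium reduce to Σ zᵢ(Kᵢ−1)/(1+ψ(Kᵢ−1)) = 0.
Feasibility: ΣzᵢKᵢ = 1.552, Σzᵢ/Kᵢ = 1.149 — both > 1, two phases present.
Newton–Raphson from ψ = 0.5:
  ψ = 0.500: g = 0.1026, g' = -0.530 → ψ = 0.694
  ψ = 0.694: g = 0.0066, g' = -0.477 → ψ = 0.708
Converged at ψ = 0.708.
Compositions from xᵢ = zᵢ/(1+ψ(Kᵢ−1)), yᵢ = Kᵢxᵢ:
  A: x = 0.125, y = 0.409
  B: x = 0.439, y = 0.399
  C: x = 0.436, y = 0.192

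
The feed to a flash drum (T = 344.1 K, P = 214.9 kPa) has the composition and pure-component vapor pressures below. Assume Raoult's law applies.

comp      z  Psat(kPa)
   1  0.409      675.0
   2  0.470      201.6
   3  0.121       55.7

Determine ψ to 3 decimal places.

Raoult's law: Kᵢ = Pᵢˢᵃᵗ/P = Pᵢˢᵃᵗ/214.9.
  K_1 = 675.0/214.9 = 3.14100, K_2 = 201.6/214.9 = 0.93811, K_3 = 55.7/214.9 = 0.25919
Newton iteration, ψ⁰ = 0.43:
  ψ = 0.430: g = 0.2945, g' = -0.653 → ψ = 0.881
  ψ = 0.881: g = 0.0146, g' = -0.777 → ψ = 0.900
  ψ = 0.900: g = -0.0004, g' = -0.818 → ψ = 0.899
Converged at ψ = 0.899.

ψ = 0.899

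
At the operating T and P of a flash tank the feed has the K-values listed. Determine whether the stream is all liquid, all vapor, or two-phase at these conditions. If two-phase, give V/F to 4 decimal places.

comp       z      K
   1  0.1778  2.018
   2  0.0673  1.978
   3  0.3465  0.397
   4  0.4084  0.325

all liquid

ΣzᵢKᵢ = 0.7622; Σzᵢ/Kᵢ = 2.2515.
Since ΣzᵢKᵢ < 1 the mixture is below its bubble point — single liquid phase.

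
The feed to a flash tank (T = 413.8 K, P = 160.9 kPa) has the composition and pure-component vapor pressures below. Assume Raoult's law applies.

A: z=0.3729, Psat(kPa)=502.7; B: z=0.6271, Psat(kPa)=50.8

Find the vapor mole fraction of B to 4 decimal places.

Raoult's law: Kᵢ = Pᵢˢᵃᵗ/P = Pᵢˢᵃᵗ/160.9.
  K_A = 502.7/160.9 = 3.124301, K_B = 50.8/160.9 = 0.315724
Material balance + equilibrium reduce to Σ zᵢ(Kᵢ−1)/(1+β(Kᵢ−1)) = 0.
Feasibility: ΣzᵢKᵢ = 1.3630, Σzᵢ/Kᵢ = 2.1056 — both > 1, two phases present.
Newton iteration, β⁰ = 0.5:
  β = 0.5000: g = -0.26814, g' = -1.0742 → β = 0.2504
  β = 0.2504: g = -0.00072, g' = -1.1447 → β = 0.2498
Converged at β = 0.2498.
Compositions from xᵢ = zᵢ/(1+β(Kᵢ−1)), yᵢ = Kᵢxᵢ:
  A: x = 0.2436, y = 0.7612
  B: x = 0.7564, y = 0.2388

y_B = 0.2388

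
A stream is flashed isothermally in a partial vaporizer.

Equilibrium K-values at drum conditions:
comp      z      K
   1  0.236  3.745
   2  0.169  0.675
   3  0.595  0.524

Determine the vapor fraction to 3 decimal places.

Rachford–Rice: g(ψ) = Σ zᵢ(Kᵢ−1)/(1+ψ(Kᵢ−1)) = 0.
Check two-phase: ΣzᵢKᵢ = 1.310 > 1 and Σzᵢ/Kᵢ = 1.449 > 1, so g(0) = 0.310 > 0 and g(1) = -0.449 < 0.
Iterate (Newton) starting at ψ = 0.59:
  ψ = 0.590: g = -0.2145, g' = -0.547 → ψ = 0.198
  ψ = 0.198: g = 0.0483, g' = -0.931 → ψ = 0.250
  ψ = 0.250: g = 0.0030, g' = -0.820 → ψ = 0.254
Converged at ψ = 0.254.

ψ = 0.254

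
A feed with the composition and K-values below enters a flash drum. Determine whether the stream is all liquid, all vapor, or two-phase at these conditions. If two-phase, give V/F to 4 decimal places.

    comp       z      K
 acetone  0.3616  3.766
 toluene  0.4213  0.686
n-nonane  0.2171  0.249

two-phase, V/F = 0.5020

ΣzᵢKᵢ = 1.7049; Σzᵢ/Kᵢ = 1.5820.
Both exceed 1, so a two-phase solution exists.
Newton iteration, ψ⁰ = 0.5:
  ψ = 0.5000: g = 0.00172, g' = -0.8596 → ψ = 0.5020
Converged at ψ = 0.5020.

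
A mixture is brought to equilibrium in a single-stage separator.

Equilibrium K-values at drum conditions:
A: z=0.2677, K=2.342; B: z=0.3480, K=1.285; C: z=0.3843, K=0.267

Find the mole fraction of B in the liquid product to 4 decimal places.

x_B = 0.3225

Material balance + equilibrium reduce to Σ zᵢ(Kᵢ−1)/(1+V/F(Kᵢ−1)) = 0.
g(0) = ΣzᵢKᵢ − 1 = 0.1767 and g(1) = 1 − Σzᵢ/Kᵢ = -0.8244, so a root lies in (0, 1).
Newton iteration, V/F⁰ = 0.5:
  V/F = 0.5000: g = -0.14286, g' = -0.7088 → V/F = 0.2985
  V/F = 0.2985: g = -0.01266, g' = -0.6081 → V/F = 0.2776
Converged at V/F = 0.2776.
Compositions from xᵢ = zᵢ/(1+V/F(Kᵢ−1)), yᵢ = Kᵢxᵢ:
  A: x = 0.1950, y = 0.4568
  B: x = 0.3225, y = 0.4144
  C: x = 0.4825, y = 0.1288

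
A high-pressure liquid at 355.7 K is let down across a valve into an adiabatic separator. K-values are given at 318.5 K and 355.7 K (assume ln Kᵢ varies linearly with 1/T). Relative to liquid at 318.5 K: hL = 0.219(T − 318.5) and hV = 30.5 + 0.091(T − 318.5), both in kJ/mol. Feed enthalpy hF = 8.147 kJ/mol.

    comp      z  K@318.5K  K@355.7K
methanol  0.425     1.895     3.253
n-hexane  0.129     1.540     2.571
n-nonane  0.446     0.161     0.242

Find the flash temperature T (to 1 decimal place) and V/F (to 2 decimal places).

Adiabatic flash: solve Rachford–Rice at each trial T, then check hF = ψ·hV(T) + (1−ψ)·hL(T).
  T = 318.5 K: K = (1.895, 1.540, 0.161), RR gives ψ = 0.110, H_out = 3.346 kJ/mol
  T = 355.7 K: K = (3.253, 2.571, 0.242), RR gives ψ = 0.516, H_out = 21.417 kJ/mol
  T = 337.1 K: K = (2.520, 2.018, 0.200), RR gives ψ = 0.372, H_out = 14.524 kJ/mol
  T = 327.8 K: K = (2.194, 1.770, 0.180), RR gives ψ = 0.266, H_out = 9.824 kJ/mol
  T = 323.1 K: K = (2.040, 1.651, 0.170), RR gives ψ = 0.195, H_out = 6.854 kJ/mol
  T = 325.5 K: K = (2.118, 1.711, 0.175), RR gives ψ = 0.233, H_out = 8.435 kJ/mol
  T = 324.3 K: K = (2.078, 1.681, 0.173), RR gives ψ = 0.215, H_out = 7.663 kJ/mol
  T = 324.9 K: K = (2.098, 1.696, 0.174), RR gives ψ = 0.224, H_out = 8.053 kJ/mol
Linear interpolation between T = 324.9 (H_out = 8.053) and T = 325.5 (H_out = 8.435) on hF = 8.147 gives T ≈ 325.0 K, at which ψ = 0.23.

T = 325.0 K, V/F = 0.23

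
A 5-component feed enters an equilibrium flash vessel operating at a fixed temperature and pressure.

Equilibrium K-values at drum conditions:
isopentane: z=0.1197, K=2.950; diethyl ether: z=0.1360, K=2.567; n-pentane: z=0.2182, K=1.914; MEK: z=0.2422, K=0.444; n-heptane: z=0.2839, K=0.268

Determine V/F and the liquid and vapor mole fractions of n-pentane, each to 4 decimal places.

V/F = 0.3260, x_n-pentane = 0.1681, y_n-pentane = 0.3218

Iterate (Newton) starting at V/F = 0.5:
  V/F = 0.5000: g = -0.13974, g' = -0.8296 → V/F = 0.3316
  V/F = 0.3316: g = -0.00446, g' = -0.7977 → V/F = 0.3260
Converged at V/F = 0.3260.
Compositions from xᵢ = zᵢ/(1+V/F(Kᵢ−1)), yᵢ = Kᵢxᵢ:
  isopentane: x = 0.0732, y = 0.2159
  diethyl ether: x = 0.0900, y = 0.2311
  n-pentane: x = 0.1681, y = 0.3218
  MEK: x = 0.2958, y = 0.1313
  n-heptane: x = 0.3729, y = 0.0999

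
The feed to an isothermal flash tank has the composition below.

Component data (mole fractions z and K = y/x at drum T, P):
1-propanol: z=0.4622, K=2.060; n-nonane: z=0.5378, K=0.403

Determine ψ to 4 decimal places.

Material balance + equilibrium reduce to Σ zᵢ(Kᵢ−1)/(1+ψ(Kᵢ−1)) = 0.
Check two-phase: ΣzᵢKᵢ = 1.1689 > 1 and Σzᵢ/Kᵢ = 1.5589 > 1, so g(0) = 0.1689 > 0 and g(1) = -0.5589 < 0.
Binary case is linear: z₁(K₁−1)(1+ψ(K₂−1)) + z₂(K₂−1)(1+ψ(K₁−1)) = 0
⇒ ψ = [z₁(K₁−1)+z₂(K₂−1)] / [−(K₁−1)(K₂−1)] = 0.16887/0.63282 = 0.2668

ψ = 0.2668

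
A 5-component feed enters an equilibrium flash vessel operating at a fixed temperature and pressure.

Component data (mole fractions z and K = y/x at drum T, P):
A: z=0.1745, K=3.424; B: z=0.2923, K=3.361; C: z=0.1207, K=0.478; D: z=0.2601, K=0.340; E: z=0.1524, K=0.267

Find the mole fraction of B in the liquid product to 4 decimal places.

Let β = V/F and solve Σ zᵢ(Kᵢ−1)/(1+β(Kᵢ−1)) = 0.
Feasibility: ΣzᵢKᵢ = 1.7667, Σzᵢ/Kᵢ = 1.7262 — both > 1, two phases present.
Iterate (Newton) starting at β = 0.64:
  β = 0.6400: g = -0.16162, g' = -1.1202 → β = 0.4957
  β = 0.4957: g = -0.00552, g' = -1.0696 → β = 0.4906
Converged at β = 0.4906.
Compositions from xᵢ = zᵢ/(1+β(Kᵢ−1)), yᵢ = Kᵢxᵢ:
  A: x = 0.0797, y = 0.2729
  B: x = 0.1354, y = 0.4552
  C: x = 0.1622, y = 0.0776
  D: x = 0.3846, y = 0.1308
  E: x = 0.2380, y = 0.0635

x_B = 0.1354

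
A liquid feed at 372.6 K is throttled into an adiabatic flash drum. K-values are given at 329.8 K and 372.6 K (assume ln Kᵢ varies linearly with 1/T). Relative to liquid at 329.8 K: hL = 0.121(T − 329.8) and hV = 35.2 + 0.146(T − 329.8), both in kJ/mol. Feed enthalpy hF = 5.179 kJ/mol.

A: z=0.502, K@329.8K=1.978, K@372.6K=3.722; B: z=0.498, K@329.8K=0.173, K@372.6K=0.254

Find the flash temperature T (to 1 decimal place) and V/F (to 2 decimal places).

T = 332.2 K, V/F = 0.14

Adiabatic flash: solve Rachford–Rice at each trial T, then check hF = ψ·hV(T) + (1−ψ)·hL(T).
  T = 329.8 K: K = (1.978, 0.173), RR gives ψ = 0.098, H_out = 3.443 kJ/mol
  T = 372.6 K: K = (3.722, 0.254), RR gives ψ = 0.490, H_out = 22.950 kJ/mol
  T = 351.2 K: K = (2.766, 0.212), RR gives ψ = 0.355, H_out = 15.281 kJ/mol
  T = 340.5 K: K = (2.351, 0.192), RR gives ψ = 0.253, H_out = 10.265 kJ/mol
  T = 335.1 K: K = (2.158, 0.182), RR gives ψ = 0.184, H_out = 7.139 kJ/mol
  T = 332.5 K: K = (2.068, 0.178), RR gives ψ = 0.144, H_out = 5.420 kJ/mol
  T = 331.1 K: K = (2.021, 0.175), RR gives ψ = 0.121, H_out = 4.422 kJ/mol
Linear interpolation between T = 331.1 (H_out = 4.422) and T = 332.5 (H_out = 5.420) on hF = 5.179 gives T ≈ 332.2 K, at which ψ = 0.14.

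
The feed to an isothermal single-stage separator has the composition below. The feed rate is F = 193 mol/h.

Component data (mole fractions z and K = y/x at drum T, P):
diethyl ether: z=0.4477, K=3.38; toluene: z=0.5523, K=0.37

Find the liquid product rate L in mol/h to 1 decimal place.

Rachford–Rice: g(β) = Σ zᵢ(Kᵢ−1)/(1+β(Kᵢ−1)) = 0.
Check two-phase: ΣzᵢKᵢ = 1.7176 > 1 and Σzᵢ/Kᵢ = 1.6252 > 1, so g(0) = 0.7176 > 0 and g(1) = -0.6252 < 0.
Binary case is linear: z₁(K₁−1)(1+β(K₂−1)) + z₂(K₂−1)(1+β(K₁−1)) = 0
⇒ β = [z₁(K₁−1)+z₂(K₂−1)] / [−(K₁−1)(K₂−1)] = 0.71758/1.49940 = 0.4786
Then V = β·F = 0.4786·193 = 92.4 mol/h and L = F − V = 100.6 mol/h.

L = 100.6 mol/h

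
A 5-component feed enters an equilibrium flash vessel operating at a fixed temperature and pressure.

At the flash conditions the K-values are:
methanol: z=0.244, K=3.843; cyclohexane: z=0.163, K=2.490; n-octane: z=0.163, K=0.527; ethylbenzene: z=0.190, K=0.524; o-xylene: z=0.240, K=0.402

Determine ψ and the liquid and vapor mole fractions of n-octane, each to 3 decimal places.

ψ = 0.502, x_n-octane = 0.214, y_n-octane = 0.113

Rachford–Rice: g(ψ) = Σ zᵢ(Kᵢ−1)/(1+ψ(Kᵢ−1)) = 0.
g(0) = ΣzᵢKᵢ − 1 = 0.626 and g(1) = 1 − Σzᵢ/Kᵢ = -0.398, so a root lies in (0, 1).
Iterate (Newton) starting at ψ = 0.56:
  ψ = 0.560: g = -0.0440, g' = -0.743 → ψ = 0.501
  ψ = 0.501: g = 0.0006, g' = -0.766 → ψ = 0.502
Converged at ψ = 0.502.
Compositions from xᵢ = zᵢ/(1+ψ(Kᵢ−1)), yᵢ = Kᵢxᵢ:
  methanol: x = 0.101, y = 0.386
  cyclohexane: x = 0.093, y = 0.232
  n-octane: x = 0.214, y = 0.113
  ethylbenzene: x = 0.250, y = 0.131
  o-xylene: x = 0.343, y = 0.138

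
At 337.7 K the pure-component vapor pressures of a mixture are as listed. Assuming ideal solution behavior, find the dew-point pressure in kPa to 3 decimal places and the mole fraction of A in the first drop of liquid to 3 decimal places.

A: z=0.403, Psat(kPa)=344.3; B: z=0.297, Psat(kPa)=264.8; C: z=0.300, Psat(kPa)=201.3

Pdew = 264.382 kPa, x_A = 0.309

At the dew point ψ → 1, so Σzᵢ/Kᵢ = 1 with Kᵢ = Pᵢˢᵃᵗ/P ⇒ 1/P = Σzᵢ/Pᵢˢᵃᵗ.
1/P = 0.403/344.3 + 0.297/264.8 + 0.300/201.3 = 0.003782 ⇒ P = 264.382 kPa
xᵢ = zᵢP/Pᵢˢᵃᵗ ⇒ x_A = 0.403·264.382/344.3 = 0.309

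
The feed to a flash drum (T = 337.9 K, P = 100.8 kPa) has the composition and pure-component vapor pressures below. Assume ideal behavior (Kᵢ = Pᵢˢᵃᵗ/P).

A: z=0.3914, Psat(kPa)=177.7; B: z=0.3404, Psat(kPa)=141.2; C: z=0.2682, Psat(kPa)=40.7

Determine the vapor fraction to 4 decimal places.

Raoult's law: Kᵢ = Pᵢˢᵃᵗ/P = Pᵢˢᵃᵗ/100.8.
  K_A = 177.7/100.8 = 1.762897, K_B = 141.2/100.8 = 1.400794, K_C = 40.7/100.8 = 0.403770
Newton iteration, ψ⁰ = 0.5:
  ψ = 0.5000: g = 0.10197, g' = -0.3508 → ψ = 0.7907
  ψ = 0.7907: g = -0.01267, g' = -0.4614 → ψ = 0.7632
  ψ = 0.7632: g = -0.00024, g' = -0.4441 → ψ = 0.7627
Converged at ψ = 0.7627.

ψ = 0.7627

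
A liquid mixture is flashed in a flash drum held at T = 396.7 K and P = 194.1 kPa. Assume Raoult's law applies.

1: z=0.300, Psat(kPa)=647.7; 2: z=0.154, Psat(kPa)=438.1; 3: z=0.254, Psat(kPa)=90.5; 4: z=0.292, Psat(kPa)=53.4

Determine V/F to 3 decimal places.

Raoult's law: Kᵢ = Pᵢˢᵃᵗ/P = Pᵢˢᵃᵗ/194.1.
  K_1 = 647.7/194.1 = 3.33694, K_2 = 438.1/194.1 = 2.25708, K_3 = 90.5/194.1 = 0.46625, K_4 = 53.4/194.1 = 0.27512
Material balance + equilibrium reduce to Σ zᵢ(Kᵢ−1)/(1+V/F(Kᵢ−1)) = 0.
Feasibility: ΣzᵢKᵢ = 1.547, Σzᵢ/Kᵢ = 1.764 — both > 1, two phases present.
Newton iteration, V/F⁰ = 0.54:
  V/F = 0.540: g = -0.1130, g' = -0.964 → V/F = 0.423
  V/F = 0.423: g = -0.0012, g' = -0.958 → V/F = 0.422
Converged at V/F = 0.422.

V/F = 0.422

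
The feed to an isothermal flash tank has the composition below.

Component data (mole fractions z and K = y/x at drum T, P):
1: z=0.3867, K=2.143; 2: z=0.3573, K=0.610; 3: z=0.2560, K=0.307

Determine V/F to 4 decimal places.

Rachford–Rice: g(V/F) = Σ zᵢ(Kᵢ−1)/(1+V/F(Kᵢ−1)) = 0.
Feasibility: ΣzᵢKᵢ = 1.1252, Σzᵢ/Kᵢ = 1.6001 — both > 1, two phases present.
Iterate (Newton) starting at V/F = 0.5:
  V/F = 0.5000: g = -0.16332, g' = -0.5763 → V/F = 0.2166
  V/F = 0.2166: g = -0.00667, g' = -0.5596 → V/F = 0.2047
Converged at V/F = 0.2047.

V/F = 0.2047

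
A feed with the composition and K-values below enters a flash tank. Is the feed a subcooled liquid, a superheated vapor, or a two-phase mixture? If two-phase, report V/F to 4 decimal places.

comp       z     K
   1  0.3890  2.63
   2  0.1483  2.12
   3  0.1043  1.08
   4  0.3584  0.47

two-phase, V/F = 0.8729

ΣzᵢKᵢ = 1.6186; Σzᵢ/Kᵢ = 1.0770.
Both exceed 1, so a two-phase solution exists.
Newton iteration, ψ⁰ = 0.61:
  ψ = 0.6100: g = 0.14387, g' = -0.5460 → ψ = 0.8735
  ψ = 0.8735: g = -0.00035, g' = -0.5731 → ψ = 0.8729
Converged at ψ = 0.8729.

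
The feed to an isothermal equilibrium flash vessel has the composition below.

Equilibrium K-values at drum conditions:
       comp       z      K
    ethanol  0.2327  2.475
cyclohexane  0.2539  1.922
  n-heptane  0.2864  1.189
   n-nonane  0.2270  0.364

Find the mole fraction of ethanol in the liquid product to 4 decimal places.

x_ethanol = 0.1016

Material balance + equilibrium reduce to Σ zᵢ(Kᵢ−1)/(1+ψ(Kᵢ−1)) = 0.
g(0) = ΣzᵢKᵢ − 1 = 0.4871 and g(1) = 1 − Σzᵢ/Kᵢ = -0.0906, so a root lies in (0, 1).
Iterate (Newton) starting at ψ = 0.52:
  ψ = 0.5200: g = 0.18605, g' = -0.4742 → ψ = 0.9123
  ψ = 0.9123: g = -0.02430, g' = -0.6842 → ψ = 0.8768
  ψ = 0.8768: g = -0.00083, g' = -0.6390 → ψ = 0.8755
Converged at ψ = 0.8755.
Compositions from xᵢ = zᵢ/(1+ψ(Kᵢ−1)), yᵢ = Kᵢxᵢ:
  ethanol: x = 0.1016, y = 0.2513
  cyclohexane: x = 0.1405, y = 0.2700
  n-heptane: x = 0.2457, y = 0.2922
  n-nonane: x = 0.5122, y = 0.1864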